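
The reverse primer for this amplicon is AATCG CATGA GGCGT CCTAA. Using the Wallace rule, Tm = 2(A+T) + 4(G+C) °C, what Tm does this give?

Scanning the sequence gives C=5, G=5, A=6, T=4.
AT pairs contribute 10, GC pairs contribute 10.
Tm = 2(10) + 4(10) = 20 + 40 = 60°C

60°C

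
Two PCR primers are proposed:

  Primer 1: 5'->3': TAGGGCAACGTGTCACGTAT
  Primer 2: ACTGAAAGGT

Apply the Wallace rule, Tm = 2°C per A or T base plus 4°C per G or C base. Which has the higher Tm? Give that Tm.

Primer 1, 60°C

Primer 1: A+T=10, G+C=10 → Tm = 2(10)+4(10) = 60°C
Primer 2: A+T=6, G+C=4 → Tm = 2(6)+4(4) = 28°C
60°C vs 28°C → primer 1 is higher.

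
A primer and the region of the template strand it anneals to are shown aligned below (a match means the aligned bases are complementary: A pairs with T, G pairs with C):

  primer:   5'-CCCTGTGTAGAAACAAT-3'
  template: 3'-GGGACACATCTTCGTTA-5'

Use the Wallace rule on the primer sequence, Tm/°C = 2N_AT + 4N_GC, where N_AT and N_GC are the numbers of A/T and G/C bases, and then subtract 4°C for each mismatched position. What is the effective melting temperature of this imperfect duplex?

44°C

Primer base counts: A=6, T=4, G=3, C=4 → A+T=10, G+C=7
Perfect-match Tm = 2(10) + 4(7) = 20 + 28 = 48°C
Mismatches (positions where the bases are not complementary): 1 (at position 13)
Effective Tm = 48 − 1×4 = 48 − 4 = 44°C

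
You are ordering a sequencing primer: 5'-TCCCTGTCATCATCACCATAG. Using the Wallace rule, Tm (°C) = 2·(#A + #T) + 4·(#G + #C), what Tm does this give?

T=6, A=5, C=8, G=2
So N_AT = 11 and N_GC = 10.
Tm = 2(11) + 4(10) = 22 + 40 = 62°C

62°C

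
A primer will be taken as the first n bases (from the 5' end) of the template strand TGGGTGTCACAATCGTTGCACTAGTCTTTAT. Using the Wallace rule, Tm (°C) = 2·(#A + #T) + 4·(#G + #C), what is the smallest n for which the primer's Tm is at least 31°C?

n = 10

First 9 bases: TGGGTGTCA → Tm = 28°C (< 31°C)
First 10 bases: TGGGTGTCAC → Tm = 32°C (≥ 31°C)
Each additional base adds 2°C (A/T) or 4°C (G/C), so Tm is non-decreasing in n; n = 10 is the first length to reach 31°C.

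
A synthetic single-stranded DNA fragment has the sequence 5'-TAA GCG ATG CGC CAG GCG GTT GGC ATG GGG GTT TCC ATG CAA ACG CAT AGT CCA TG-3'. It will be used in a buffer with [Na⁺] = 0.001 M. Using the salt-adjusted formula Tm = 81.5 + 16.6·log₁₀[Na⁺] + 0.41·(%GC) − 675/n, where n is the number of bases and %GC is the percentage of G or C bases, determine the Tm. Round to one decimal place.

43.1°C

Length n = 56. Scanning the sequence gives A=12, C=13, T=12, G=19.
G+C = 32, so %GC = 32/56 × 100 = 57.143%
Salt term: 16.6 × (-3) = -49.8
GC term: 0.41 × 57.143 = 23.429; length term: −675/56 = −12.054
Tm = 81.5 + (-49.8) + 23.429 − 12.054 = 43.075 → 43.1°C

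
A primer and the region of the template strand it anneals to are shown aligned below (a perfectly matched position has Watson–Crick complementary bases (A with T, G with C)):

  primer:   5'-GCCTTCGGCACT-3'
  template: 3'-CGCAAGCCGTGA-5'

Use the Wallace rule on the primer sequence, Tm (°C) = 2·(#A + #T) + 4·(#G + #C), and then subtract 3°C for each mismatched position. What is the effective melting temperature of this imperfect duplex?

Primer base counts: A=1, T=3, G=3, C=5 → A+T=4, G+C=8
Perfect-match Tm = 2(4) + 4(8) = 8 + 32 = 40°C
Mismatches (positions where the bases are not complementary): 1 (at position 3)
Effective Tm = 40 − 1×3 = 40 − 3 = 37°C

37°C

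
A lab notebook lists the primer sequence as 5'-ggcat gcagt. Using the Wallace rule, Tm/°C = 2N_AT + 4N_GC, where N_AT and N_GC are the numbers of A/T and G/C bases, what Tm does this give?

32°C

Base counts: T=2, A=2, C=2, G=4
A+T = 4, G+C = 6
Tm = 4·6 + 2·4 = 24 + 8 = 32°C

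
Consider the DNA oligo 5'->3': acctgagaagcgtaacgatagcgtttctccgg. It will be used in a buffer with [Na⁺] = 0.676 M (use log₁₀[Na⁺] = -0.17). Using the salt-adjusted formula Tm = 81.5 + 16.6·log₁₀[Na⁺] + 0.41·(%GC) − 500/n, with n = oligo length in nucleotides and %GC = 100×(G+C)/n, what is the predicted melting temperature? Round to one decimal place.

84.8°C

Length n = 32. Base counts: C=8, T=7, A=8, G=9
G+C = 17, so %GC = 17/32 × 100 = 53.125%
Salt term: 16.6 × (-0.17) = -2.822
GC term: 0.41 × 53.125 = 21.781; length term: −500/32 = −15.625
Tm = 81.5 + (-2.822) + 21.781 − 15.625 = 84.834 → 84.8°C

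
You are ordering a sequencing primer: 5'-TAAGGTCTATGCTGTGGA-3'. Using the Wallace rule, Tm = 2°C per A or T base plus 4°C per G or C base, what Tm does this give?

G=6, T=6, C=2, A=4
AT pairs contribute 10, GC pairs contribute 8.
Tm = 2×10 + 4×8 = 52°C

52°C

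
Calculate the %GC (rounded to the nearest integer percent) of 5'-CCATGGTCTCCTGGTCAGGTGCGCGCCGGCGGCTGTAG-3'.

Counting bases: C=12, G=15, T=8, A=3
G+C = 15 + 12 = 27 out of 38 bases
%GC = 27/38 × 100 = 71.05% ≈ 71%

71%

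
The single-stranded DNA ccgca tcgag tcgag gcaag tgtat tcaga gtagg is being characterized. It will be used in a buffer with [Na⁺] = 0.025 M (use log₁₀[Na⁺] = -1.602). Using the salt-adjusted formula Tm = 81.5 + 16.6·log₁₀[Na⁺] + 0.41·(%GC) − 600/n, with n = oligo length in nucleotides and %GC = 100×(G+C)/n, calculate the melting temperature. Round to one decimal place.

60.0°C

Length n = 35. A=9, C=7, T=7, G=12
G+C = 19, so %GC = 19/35 × 100 = 54.286%
Salt term: 16.6 × (-1.602) = -26.593
GC term: 0.41 × 54.286 = 22.257; length term: −600/35 = −17.143
Tm = 81.5 + (-26.593) + 22.257 − 17.143 = 60.021 → 60.0°C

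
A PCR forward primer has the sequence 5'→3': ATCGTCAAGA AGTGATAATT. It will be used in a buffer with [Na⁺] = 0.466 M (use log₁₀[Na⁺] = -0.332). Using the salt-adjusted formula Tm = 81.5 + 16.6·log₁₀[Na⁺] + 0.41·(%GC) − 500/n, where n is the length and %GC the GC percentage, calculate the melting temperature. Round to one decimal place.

Length n = 20. Counting bases: T=6, A=8, C=2, G=4
G+C = 6, so %GC = 6/20 × 100 = 30%
Salt term: 16.6 × (-0.332) = -5.511
GC term: 0.41 × 30 = 12.3; length term: −500/20 = −25
Tm = 81.5 + (-5.511) + 12.3 − 25 = 63.289 → 63.3°C

63.3°C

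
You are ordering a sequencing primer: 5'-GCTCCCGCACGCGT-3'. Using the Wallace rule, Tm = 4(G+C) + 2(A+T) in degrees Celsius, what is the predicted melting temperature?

Base counts: T=2, C=7, A=1, G=4
A+T = 3, G+C = 11
Tm = 2(3) + 4(11) = 6 + 44 = 50°C

50°C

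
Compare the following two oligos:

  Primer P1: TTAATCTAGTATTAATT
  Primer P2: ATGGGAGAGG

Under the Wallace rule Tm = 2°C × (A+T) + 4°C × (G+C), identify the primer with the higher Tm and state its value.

Primer P1: A+T=15, G+C=2 → Tm = 2(15)+4(2) = 38°C
Primer P2: A+T=4, G+C=6 → Tm = 2(4)+4(6) = 32°C
38°C vs 32°C → primer P1 is higher.

Primer P1, 38°C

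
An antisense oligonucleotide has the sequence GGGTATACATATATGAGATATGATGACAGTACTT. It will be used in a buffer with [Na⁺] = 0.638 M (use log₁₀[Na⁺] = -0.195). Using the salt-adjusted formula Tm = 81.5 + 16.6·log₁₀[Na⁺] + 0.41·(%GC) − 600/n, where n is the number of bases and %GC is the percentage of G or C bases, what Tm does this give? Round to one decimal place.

73.9°C

Length n = 34. Scanning the sequence gives C=3, A=12, T=11, G=8.
G+C = 11, so %GC = 11/34 × 100 = 32.353%
Salt term: 16.6 × (-0.195) = -3.237
GC term: 0.41 × 32.353 = 13.265; length term: −600/34 = −17.647
Tm = 81.5 + (-3.237) + 13.265 − 17.647 = 73.881 → 73.9°C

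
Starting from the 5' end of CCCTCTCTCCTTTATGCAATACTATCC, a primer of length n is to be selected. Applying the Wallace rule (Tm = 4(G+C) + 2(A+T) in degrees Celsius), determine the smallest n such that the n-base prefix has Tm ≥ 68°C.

First 23 bases: CCCTCTCTCCTTTATGCAATACT → Tm = 66°C (< 68°C)
First 24 bases: CCCTCTCTCCTTTATGCAATACTA → Tm = 68°C (≥ 68°C)
Each additional base adds 2°C (A/T) or 4°C (G/C), so Tm is non-decreasing in n; n = 24 is the first length to reach 68°C.

n = 24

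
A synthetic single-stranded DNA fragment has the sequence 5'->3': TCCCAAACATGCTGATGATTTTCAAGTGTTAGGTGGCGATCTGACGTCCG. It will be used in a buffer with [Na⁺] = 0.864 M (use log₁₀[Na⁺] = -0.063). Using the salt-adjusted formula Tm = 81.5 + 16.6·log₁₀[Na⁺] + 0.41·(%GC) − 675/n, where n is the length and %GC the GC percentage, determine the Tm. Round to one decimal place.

Length n = 50. Counting bases: G=13, C=11, T=15, A=11
G+C = 24, so %GC = 24/50 × 100 = 48%
Salt term: 16.6 × (-0.063) = -1.046
GC term: 0.41 × 48 = 19.68; length term: −675/50 = −13.5
Tm = 81.5 + (-1.046) + 19.68 − 13.5 = 86.634 → 86.6°C

86.6°C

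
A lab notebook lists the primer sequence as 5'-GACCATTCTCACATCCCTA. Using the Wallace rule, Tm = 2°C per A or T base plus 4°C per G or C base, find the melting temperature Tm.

Counting bases: T=5, G=1, C=8, A=5
So N_AT = 10 and N_GC = 9.
Tm = 2(10) + 4(9) = 20 + 36 = 56°C

56°C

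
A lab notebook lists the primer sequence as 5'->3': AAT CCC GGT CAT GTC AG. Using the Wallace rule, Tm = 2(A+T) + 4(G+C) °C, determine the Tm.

52°C

T=4, C=5, A=4, G=4
A+T = 8, G+C = 9
Tm = 2×8 + 4×9 = 52°C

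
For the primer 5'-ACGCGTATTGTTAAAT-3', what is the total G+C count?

5

T=6, G=3, A=5, C=2
Total G or C: 3 + 2 = 5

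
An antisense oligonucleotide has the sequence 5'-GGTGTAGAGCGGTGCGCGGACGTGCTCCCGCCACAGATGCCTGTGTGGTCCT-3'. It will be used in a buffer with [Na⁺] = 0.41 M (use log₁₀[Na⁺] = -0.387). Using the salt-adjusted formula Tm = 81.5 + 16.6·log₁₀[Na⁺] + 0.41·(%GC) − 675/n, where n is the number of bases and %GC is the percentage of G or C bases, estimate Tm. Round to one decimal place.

89.7°C

Length n = 52. T=11, C=15, A=6, G=20
G+C = 35, so %GC = 35/52 × 100 = 67.308%
Salt term: 16.6 × (-0.387) = -6.424
GC term: 0.41 × 67.308 = 27.596; length term: −675/52 = −12.981
Tm = 81.5 + (-6.424) + 27.596 − 12.981 = 89.691 → 89.7°C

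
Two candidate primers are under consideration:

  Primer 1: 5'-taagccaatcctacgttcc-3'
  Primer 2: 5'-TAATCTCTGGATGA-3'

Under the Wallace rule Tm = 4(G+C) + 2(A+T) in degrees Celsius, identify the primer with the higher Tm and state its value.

Primer 1, 56°C

Primer 1: A+T=10, G+C=9 → Tm = 2(10)+4(9) = 56°C
Primer 2: A+T=9, G+C=5 → Tm = 2(9)+4(5) = 38°C
56°C vs 38°C → primer 1 is higher.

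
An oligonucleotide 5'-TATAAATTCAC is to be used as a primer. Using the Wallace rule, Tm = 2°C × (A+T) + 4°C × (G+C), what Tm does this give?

Base counts: A=5, T=4, C=2, G=0
So N_AT = 9 and N_GC = 2.
Tm = 2×9 + 4×2 = 26°C

26°C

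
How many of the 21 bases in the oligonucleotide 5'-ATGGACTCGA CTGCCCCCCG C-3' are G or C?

15

Base counts: C=10, G=5, T=3, A=3
Total G or C: 5 + 10 = 15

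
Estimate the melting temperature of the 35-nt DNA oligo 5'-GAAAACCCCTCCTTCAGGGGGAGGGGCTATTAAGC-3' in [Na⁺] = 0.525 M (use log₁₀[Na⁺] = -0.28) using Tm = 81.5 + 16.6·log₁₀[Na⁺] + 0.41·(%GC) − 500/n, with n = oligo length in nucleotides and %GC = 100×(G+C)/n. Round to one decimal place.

Length n = 35. C=9, A=9, G=11, T=6
G+C = 20, so %GC = 20/35 × 100 = 57.143%
Salt term: 16.6 × (-0.28) = -4.648
GC term: 0.41 × 57.143 = 23.429; length term: −500/35 = −14.286
Tm = 81.5 + (-4.648) + 23.429 − 14.286 = 85.995 → 86.0°C

86.0°C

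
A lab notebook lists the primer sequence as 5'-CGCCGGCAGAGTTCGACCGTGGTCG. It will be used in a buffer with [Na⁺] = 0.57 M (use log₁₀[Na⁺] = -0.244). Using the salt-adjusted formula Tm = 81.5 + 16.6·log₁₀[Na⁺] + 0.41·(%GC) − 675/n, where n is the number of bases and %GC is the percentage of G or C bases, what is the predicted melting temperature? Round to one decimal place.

Length n = 25. Counting bases: G=10, C=8, A=3, T=4
G+C = 18, so %GC = 18/25 × 100 = 72%
Salt term: 16.6 × (-0.244) = -4.05
GC term: 0.41 × 72 = 29.52; length term: −675/25 = −27
Tm = 81.5 + (-4.05) + 29.52 − 27 = 79.97 → 80.0°C

80.0°C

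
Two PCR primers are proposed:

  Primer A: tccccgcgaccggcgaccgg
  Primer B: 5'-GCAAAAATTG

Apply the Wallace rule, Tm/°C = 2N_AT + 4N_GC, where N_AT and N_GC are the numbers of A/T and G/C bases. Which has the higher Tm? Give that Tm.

Primer A: A+T=3, G+C=17 → Tm = 2(3)+4(17) = 74°C
Primer B: A+T=7, G+C=3 → Tm = 2(7)+4(3) = 26°C
74°C vs 26°C → primer A is higher.

Primer A, 74°C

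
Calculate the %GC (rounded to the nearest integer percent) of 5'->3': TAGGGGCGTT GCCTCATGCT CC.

64%

T=6, G=7, A=2, C=7
G+C = 7 + 7 = 14 out of 22 bases
%GC = 14/22 × 100 = 63.64% ≈ 64%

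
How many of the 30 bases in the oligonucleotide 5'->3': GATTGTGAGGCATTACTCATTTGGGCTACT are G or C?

13

Base counts: T=11, A=6, C=5, G=8
G+C = 8 + 5 = 13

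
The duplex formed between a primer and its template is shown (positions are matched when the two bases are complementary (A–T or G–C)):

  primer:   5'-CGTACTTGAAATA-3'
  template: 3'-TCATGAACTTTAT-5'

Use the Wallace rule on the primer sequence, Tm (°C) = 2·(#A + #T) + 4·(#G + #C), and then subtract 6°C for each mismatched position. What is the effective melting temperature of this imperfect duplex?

Primer base counts: A=5, T=4, G=2, C=2 → A+T=9, G+C=4
Perfect-match Tm = 2(9) + 4(4) = 18 + 16 = 34°C
Mismatches (positions where the bases are not complementary): 1 (at position 1)
Effective Tm = 34 − 1×6 = 34 − 6 = 28°C

28°C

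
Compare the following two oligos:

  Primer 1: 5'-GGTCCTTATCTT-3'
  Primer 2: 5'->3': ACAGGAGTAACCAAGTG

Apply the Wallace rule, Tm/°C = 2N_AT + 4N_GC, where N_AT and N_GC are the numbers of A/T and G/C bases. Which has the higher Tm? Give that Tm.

Primer 2, 50°C

Primer 1: A+T=7, G+C=5 → Tm = 2(7)+4(5) = 34°C
Primer 2: A+T=9, G+C=8 → Tm = 2(9)+4(8) = 50°C
34°C vs 50°C → primer 2 is higher.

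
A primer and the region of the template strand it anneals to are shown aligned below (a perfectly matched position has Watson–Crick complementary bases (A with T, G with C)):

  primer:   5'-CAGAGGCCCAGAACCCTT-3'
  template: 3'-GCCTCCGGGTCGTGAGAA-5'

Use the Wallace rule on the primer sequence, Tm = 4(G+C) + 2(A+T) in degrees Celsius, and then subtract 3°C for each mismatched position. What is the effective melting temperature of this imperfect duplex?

Primer base counts: A=5, T=2, G=4, C=7 → A+T=7, G+C=11
Perfect-match Tm = 2(7) + 4(11) = 14 + 44 = 58°C
Mismatches (positions where the bases are not complementary): 3 (at positions 2, 12, 15)
Effective Tm = 58 − 3×3 = 58 − 9 = 49°C

49°C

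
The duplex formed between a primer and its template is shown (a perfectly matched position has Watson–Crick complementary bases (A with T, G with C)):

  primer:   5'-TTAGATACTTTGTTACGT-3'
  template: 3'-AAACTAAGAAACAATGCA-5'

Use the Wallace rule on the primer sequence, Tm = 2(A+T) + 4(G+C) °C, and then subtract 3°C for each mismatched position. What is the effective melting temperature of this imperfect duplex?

40°C

Primer base counts: A=4, T=9, G=3, C=2 → A+T=13, G+C=5
Perfect-match Tm = 2(13) + 4(5) = 26 + 20 = 46°C
Mismatches (positions where the bases are not complementary): 2 (at positions 3, 7)
Effective Tm = 46 − 2×3 = 46 − 6 = 40°C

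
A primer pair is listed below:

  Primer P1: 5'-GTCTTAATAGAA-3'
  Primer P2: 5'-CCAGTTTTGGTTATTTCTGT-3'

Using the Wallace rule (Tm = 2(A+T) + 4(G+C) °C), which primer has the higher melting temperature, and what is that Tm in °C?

Primer P1: A+T=9, G+C=3 → Tm = 2(9)+4(3) = 30°C
Primer P2: A+T=13, G+C=7 → Tm = 2(13)+4(7) = 54°C
30°C vs 54°C → primer P2 is higher.

Primer P2, 54°C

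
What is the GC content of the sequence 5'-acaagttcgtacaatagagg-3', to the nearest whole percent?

Scanning the sequence gives C=3, T=4, A=8, G=5.
G+C = 5 + 3 = 8 out of 20 bases
%GC = 8/20 × 100 = 40% ≈ 40%

40%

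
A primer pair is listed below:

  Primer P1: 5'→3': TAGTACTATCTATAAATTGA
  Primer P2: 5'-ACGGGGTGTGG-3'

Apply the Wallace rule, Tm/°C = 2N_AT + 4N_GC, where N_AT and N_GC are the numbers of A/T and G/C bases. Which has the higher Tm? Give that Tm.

Primer P1: A+T=16, G+C=4 → Tm = 2(16)+4(4) = 48°C
Primer P2: A+T=3, G+C=8 → Tm = 2(3)+4(8) = 38°C
48°C vs 38°C → primer P1 is higher.

Primer P1, 48°C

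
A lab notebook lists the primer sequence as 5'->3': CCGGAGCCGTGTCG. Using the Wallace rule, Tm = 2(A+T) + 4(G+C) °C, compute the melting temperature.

Scanning the sequence gives C=5, G=6, T=2, A=1.
AT pairs contribute 3, GC pairs contribute 11.
Tm = 2(3) + 4(11) = 6 + 44 = 50°C

50°C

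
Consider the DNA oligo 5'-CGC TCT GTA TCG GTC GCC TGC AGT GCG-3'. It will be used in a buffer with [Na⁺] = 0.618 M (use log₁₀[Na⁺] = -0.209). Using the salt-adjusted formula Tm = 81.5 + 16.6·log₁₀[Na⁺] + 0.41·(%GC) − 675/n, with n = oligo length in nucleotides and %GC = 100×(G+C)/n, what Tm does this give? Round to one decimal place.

80.4°C

Length n = 27. Scanning the sequence gives G=9, A=2, T=7, C=9.
G+C = 18, so %GC = 18/27 × 100 = 66.667%
Salt term: 16.6 × (-0.209) = -3.469
GC term: 0.41 × 66.667 = 27.333; length term: −675/27 = −25
Tm = 81.5 + (-3.469) + 27.333 − 25 = 80.364 → 80.4°C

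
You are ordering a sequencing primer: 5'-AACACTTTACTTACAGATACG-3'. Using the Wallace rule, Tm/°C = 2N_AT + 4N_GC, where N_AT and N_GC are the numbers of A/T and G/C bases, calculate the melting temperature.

56°C

Counting bases: A=8, G=2, C=5, T=6
So N_AT = 14 and N_GC = 7.
Tm = 4·7 + 2·14 = 28 + 28 = 56°C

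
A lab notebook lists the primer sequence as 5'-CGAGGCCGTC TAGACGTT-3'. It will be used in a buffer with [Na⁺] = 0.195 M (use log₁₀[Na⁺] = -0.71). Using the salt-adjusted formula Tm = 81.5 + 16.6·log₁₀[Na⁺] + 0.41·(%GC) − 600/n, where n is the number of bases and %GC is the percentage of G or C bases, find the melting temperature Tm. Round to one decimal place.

Length n = 18. Counting bases: A=3, T=4, C=5, G=6
G+C = 11, so %GC = 11/18 × 100 = 61.111%
Salt term: 16.6 × (-0.71) = -11.786
GC term: 0.41 × 61.111 = 25.056; length term: −600/18 = −33.333
Tm = 81.5 + (-11.786) + 25.056 − 33.333 = 61.437 → 61.4°C

61.4°C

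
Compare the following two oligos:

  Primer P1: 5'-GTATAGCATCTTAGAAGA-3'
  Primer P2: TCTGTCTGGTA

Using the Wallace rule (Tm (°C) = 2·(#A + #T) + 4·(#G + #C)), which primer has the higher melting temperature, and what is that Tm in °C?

Primer P1, 48°C

Primer P1: A+T=12, G+C=6 → Tm = 2(12)+4(6) = 48°C
Primer P2: A+T=6, G+C=5 → Tm = 2(6)+4(5) = 32°C
48°C vs 32°C → primer P1 is higher.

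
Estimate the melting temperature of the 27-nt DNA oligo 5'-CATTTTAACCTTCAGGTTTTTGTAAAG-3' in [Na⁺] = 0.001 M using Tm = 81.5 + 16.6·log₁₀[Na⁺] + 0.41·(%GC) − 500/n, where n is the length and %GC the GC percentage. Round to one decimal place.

25.3°C

Length n = 27. Counting bases: A=7, G=4, C=4, T=12
G+C = 8, so %GC = 8/27 × 100 = 29.63%
Salt term: 16.6 × (-3) = -49.8
GC term: 0.41 × 29.63 = 12.148; length term: −500/27 = −18.519
Tm = 81.5 + (-49.8) + 12.148 − 18.519 = 25.329 → 25.3°C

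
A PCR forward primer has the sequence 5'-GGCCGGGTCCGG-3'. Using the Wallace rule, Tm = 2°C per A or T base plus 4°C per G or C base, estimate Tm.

Base counts: A=0, C=4, T=1, G=7
A+T = 1, G+C = 11
Tm = 2(1) + 4(11) = 2 + 44 = 46°C

46°C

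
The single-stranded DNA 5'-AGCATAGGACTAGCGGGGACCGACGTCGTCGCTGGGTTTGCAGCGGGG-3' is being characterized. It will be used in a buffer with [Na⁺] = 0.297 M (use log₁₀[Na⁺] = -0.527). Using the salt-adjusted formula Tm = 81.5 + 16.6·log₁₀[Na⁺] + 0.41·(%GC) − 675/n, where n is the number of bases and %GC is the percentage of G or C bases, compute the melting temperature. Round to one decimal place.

86.0°C

Length n = 48. Base counts: C=11, G=21, A=8, T=8
G+C = 32, so %GC = 32/48 × 100 = 66.667%
Salt term: 16.6 × (-0.527) = -8.748
GC term: 0.41 × 66.667 = 27.333; length term: −675/48 = −14.062
Tm = 81.5 + (-8.748) + 27.333 − 14.062 = 86.023 → 86.0°C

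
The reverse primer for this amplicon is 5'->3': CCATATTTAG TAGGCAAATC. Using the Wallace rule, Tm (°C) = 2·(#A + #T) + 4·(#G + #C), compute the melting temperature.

54°C

Base counts: T=6, C=4, G=3, A=7
AT pairs contribute 13, GC pairs contribute 7.
Tm = 2×13 + 4×7 = 54°C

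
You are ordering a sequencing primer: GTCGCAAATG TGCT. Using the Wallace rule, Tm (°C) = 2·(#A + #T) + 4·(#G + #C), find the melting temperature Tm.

Base counts: T=4, G=4, C=3, A=3
So N_AT = 7 and N_GC = 7.
Tm = 2×7 + 4×7 = 42°C

42°C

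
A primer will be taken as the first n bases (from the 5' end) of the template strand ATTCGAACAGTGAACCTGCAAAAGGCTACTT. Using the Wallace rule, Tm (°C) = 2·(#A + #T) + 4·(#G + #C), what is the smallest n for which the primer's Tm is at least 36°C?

First 12 bases: ATTCGAACAGTG → Tm = 34°C (< 36°C)
First 13 bases: ATTCGAACAGTGA → Tm = 36°C (≥ 36°C)
Since every base adds ≥2°C, Tm only increases with n, so the threshold is first crossed at n = 13.

n = 13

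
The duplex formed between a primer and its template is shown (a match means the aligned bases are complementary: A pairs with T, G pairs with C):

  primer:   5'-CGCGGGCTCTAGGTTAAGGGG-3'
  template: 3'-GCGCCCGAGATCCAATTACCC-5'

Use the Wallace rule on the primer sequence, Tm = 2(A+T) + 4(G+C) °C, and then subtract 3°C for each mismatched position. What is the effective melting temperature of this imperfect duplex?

67°C

Primer base counts: A=3, T=4, G=10, C=4 → A+T=7, G+C=14
Perfect-match Tm = 2(7) + 4(14) = 14 + 56 = 70°C
Mismatches (positions where the bases are not complementary): 1 (at position 18)
Effective Tm = 70 − 1×3 = 70 − 3 = 67°C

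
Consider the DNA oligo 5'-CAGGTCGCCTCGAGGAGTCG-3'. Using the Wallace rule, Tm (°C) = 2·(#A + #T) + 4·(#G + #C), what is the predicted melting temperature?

A=3, C=6, T=3, G=8
A+T = 6, G+C = 14
Tm = 2(6) + 4(14) = 12 + 56 = 68°C

68°C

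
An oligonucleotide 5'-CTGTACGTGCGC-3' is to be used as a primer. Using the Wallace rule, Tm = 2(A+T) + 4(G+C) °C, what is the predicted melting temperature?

Scanning the sequence gives G=4, A=1, C=4, T=3.
AT pairs contribute 4, GC pairs contribute 8.
Tm = 2×4 + 4×8 = 40°C

40°C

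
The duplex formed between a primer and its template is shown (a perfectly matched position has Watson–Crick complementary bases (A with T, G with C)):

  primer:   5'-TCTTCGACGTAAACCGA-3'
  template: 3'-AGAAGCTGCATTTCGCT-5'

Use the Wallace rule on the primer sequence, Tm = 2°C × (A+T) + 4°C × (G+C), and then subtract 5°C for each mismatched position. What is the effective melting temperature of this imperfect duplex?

Primer base counts: A=5, T=4, G=3, C=5 → A+T=9, G+C=8
Perfect-match Tm = 2(9) + 4(8) = 18 + 32 = 50°C
Mismatches (positions where the bases are not complementary): 1 (at position 14)
Effective Tm = 50 − 1×5 = 50 − 5 = 45°C

45°C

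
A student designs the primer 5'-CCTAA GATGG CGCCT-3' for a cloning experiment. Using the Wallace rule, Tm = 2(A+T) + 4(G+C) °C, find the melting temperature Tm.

Counting bases: G=4, C=5, T=3, A=3
So N_AT = 6 and N_GC = 9.
Tm = 2×6 + 4×9 = 48°C

48°C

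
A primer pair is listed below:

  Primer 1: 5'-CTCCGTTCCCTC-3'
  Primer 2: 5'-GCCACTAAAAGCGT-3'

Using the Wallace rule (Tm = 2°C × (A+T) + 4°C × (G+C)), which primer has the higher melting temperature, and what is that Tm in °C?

Primer 2, 42°C

Primer 1: A+T=4, G+C=8 → Tm = 2(4)+4(8) = 40°C
Primer 2: A+T=7, G+C=7 → Tm = 2(7)+4(7) = 42°C
40°C vs 42°C → primer 2 is higher.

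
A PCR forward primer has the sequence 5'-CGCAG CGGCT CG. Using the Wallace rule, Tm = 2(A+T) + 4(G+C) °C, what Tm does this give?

A=1, C=5, T=1, G=5
A+T = 2, G+C = 10
Tm = 2×2 + 4×10 = 44°C

44°C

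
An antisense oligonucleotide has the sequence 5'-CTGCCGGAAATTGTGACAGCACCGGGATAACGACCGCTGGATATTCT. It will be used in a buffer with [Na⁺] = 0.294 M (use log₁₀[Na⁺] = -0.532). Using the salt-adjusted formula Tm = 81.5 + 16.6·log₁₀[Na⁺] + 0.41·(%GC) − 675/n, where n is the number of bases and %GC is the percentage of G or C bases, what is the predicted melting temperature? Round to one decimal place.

80.1°C

Length n = 47. Base counts: G=13, T=10, A=12, C=12
G+C = 25, so %GC = 25/47 × 100 = 53.191%
Salt term: 16.6 × (-0.532) = -8.831
GC term: 0.41 × 53.191 = 21.808; length term: −675/47 = −14.362
Tm = 81.5 + (-8.831) + 21.808 − 14.362 = 80.115 → 80.1°C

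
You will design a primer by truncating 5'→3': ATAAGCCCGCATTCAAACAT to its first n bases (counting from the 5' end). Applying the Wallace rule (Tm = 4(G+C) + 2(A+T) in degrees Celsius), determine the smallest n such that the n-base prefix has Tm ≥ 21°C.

First 7 bases: ATAAGCC → Tm = 20°C (< 21°C)
First 8 bases: ATAAGCCC → Tm = 24°C (≥ 21°C)
Since every base adds ≥2°C, Tm only increases with n, so the threshold is first crossed at n = 8.

n = 8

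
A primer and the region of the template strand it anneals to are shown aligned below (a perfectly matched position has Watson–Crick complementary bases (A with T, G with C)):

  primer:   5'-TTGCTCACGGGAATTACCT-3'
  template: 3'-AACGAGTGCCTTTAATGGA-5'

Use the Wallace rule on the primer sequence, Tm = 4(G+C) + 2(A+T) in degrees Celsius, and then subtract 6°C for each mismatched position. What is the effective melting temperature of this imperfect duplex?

Primer base counts: A=4, T=6, G=4, C=5 → A+T=10, G+C=9
Perfect-match Tm = 2(10) + 4(9) = 20 + 36 = 56°C
Mismatches (positions where the bases are not complementary): 1 (at position 11)
Effective Tm = 56 − 1×6 = 56 − 6 = 50°C

50°C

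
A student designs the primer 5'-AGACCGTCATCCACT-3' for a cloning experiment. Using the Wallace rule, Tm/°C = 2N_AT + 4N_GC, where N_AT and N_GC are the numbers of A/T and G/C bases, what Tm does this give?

46°C

T=3, A=4, G=2, C=6
So N_AT = 7 and N_GC = 8.
Tm = 2×7 + 4×8 = 46°C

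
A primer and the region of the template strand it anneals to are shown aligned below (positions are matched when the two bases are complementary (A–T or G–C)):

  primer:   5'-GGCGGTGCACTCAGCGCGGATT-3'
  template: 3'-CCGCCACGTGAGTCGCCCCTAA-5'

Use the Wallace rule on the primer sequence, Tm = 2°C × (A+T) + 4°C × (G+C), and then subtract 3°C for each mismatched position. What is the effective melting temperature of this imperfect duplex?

Primer base counts: A=3, T=4, G=9, C=6 → A+T=7, G+C=15
Perfect-match Tm = 2(7) + 4(15) = 14 + 60 = 74°C
Mismatches (positions where the bases are not complementary): 1 (at position 17)
Effective Tm = 74 − 1×3 = 74 − 3 = 71°C

71°C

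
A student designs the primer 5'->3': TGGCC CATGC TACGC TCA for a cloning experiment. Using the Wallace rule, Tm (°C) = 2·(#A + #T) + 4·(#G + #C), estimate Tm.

Counting bases: G=4, C=7, T=4, A=3
So N_AT = 7 and N_GC = 11.
Tm = 2×7 + 4×11 = 58°C

58°C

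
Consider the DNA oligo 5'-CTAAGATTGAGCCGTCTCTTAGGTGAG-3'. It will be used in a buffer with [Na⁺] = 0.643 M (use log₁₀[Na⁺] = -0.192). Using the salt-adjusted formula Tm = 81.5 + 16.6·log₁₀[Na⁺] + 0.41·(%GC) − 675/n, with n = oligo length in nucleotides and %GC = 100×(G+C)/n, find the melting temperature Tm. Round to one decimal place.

73.1°C

Length n = 27. Base counts: A=6, C=5, G=8, T=8
G+C = 13, so %GC = 13/27 × 100 = 48.148%
Salt term: 16.6 × (-0.192) = -3.187
GC term: 0.41 × 48.148 = 19.741; length term: −675/27 = −25
Tm = 81.5 + (-3.187) + 19.741 − 25 = 73.054 → 73.1°C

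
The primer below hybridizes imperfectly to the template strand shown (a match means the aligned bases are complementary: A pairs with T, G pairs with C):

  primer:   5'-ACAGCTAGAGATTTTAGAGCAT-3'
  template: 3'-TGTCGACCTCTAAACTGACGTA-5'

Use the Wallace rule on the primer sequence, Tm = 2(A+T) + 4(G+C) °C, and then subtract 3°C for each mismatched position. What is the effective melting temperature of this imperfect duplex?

48°C

Primer base counts: A=8, T=6, G=5, C=3 → A+T=14, G+C=8
Perfect-match Tm = 2(14) + 4(8) = 28 + 32 = 60°C
Mismatches (positions where the bases are not complementary): 4 (at positions 7, 15, 17, 18)
Effective Tm = 60 − 4×3 = 60 − 12 = 48°C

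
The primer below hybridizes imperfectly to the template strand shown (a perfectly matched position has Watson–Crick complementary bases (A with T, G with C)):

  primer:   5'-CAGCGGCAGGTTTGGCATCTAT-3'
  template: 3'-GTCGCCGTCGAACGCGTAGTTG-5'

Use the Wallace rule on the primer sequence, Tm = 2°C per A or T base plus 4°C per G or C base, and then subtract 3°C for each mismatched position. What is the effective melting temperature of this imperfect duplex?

Primer base counts: A=4, T=6, G=7, C=5 → A+T=10, G+C=12
Perfect-match Tm = 2(10) + 4(12) = 20 + 48 = 68°C
Mismatches (positions where the bases are not complementary): 5 (at positions 10, 13, 14, 20, 22)
Effective Tm = 68 − 5×3 = 68 − 15 = 53°C

53°C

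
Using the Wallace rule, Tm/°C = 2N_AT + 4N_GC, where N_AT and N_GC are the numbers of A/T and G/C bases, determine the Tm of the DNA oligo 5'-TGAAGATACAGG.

T=2, G=4, A=5, C=1
So N_AT = 7 and N_GC = 5.
Tm = 2(7) + 4(5) = 14 + 20 = 34°C

34°C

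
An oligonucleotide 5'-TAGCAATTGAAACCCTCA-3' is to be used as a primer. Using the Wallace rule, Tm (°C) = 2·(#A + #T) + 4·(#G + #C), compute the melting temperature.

Counting bases: T=4, C=5, G=2, A=7
A+T = 11, G+C = 7
Tm = 4·7 + 2·11 = 28 + 22 = 50°C

50°C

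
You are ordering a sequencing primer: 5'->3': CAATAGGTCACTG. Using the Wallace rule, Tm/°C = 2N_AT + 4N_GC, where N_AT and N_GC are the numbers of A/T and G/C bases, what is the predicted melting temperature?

38°C

Counting bases: A=4, G=3, T=3, C=3
A+T = 7, G+C = 6
Tm = 4·6 + 2·7 = 24 + 14 = 38°C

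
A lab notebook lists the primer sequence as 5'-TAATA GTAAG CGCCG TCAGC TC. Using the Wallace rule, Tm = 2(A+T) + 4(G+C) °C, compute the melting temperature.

Scanning the sequence gives C=6, G=5, T=5, A=6.
So N_AT = 11 and N_GC = 11.
Tm = 2×11 + 4×11 = 66°C

66°C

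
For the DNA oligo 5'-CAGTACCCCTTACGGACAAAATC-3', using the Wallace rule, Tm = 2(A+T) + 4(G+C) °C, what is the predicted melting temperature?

Scanning the sequence gives G=3, C=8, A=8, T=4.
So N_AT = 12 and N_GC = 11.
Tm = 2(12) + 4(11) = 24 + 44 = 68°C

68°C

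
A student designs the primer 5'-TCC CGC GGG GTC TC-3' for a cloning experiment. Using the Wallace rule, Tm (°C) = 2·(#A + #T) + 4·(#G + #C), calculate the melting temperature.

50°C

A=0, C=6, T=3, G=5
A+T = 3, G+C = 11
Tm = 4·11 + 2·3 = 44 + 6 = 50°C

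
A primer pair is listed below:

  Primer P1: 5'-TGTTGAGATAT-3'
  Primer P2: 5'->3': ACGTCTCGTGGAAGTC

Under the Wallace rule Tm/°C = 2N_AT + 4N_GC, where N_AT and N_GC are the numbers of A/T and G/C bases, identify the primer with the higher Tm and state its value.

Primer P1: A+T=8, G+C=3 → Tm = 2(8)+4(3) = 28°C
Primer P2: A+T=7, G+C=9 → Tm = 2(7)+4(9) = 50°C
28°C vs 50°C → primer P2 is higher.

Primer P2, 50°C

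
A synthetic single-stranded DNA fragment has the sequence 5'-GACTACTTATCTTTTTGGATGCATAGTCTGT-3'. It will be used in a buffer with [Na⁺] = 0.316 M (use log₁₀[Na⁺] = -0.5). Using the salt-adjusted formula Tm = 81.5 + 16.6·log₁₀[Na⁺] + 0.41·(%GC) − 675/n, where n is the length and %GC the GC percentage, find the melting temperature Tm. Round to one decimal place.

66.0°C

Length n = 31. Base counts: G=6, A=6, C=5, T=14
G+C = 11, so %GC = 11/31 × 100 = 35.484%
Salt term: 16.6 × (-0.5) = -8.3
GC term: 0.41 × 35.484 = 14.548; length term: −675/31 = −21.774
Tm = 81.5 + (-8.3) + 14.548 − 21.774 = 65.974 → 66.0°C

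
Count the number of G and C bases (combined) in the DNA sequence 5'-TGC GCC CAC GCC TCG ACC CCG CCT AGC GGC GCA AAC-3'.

27

Counting bases: A=6, C=18, G=9, T=3
Total G or C: 9 + 18 = 27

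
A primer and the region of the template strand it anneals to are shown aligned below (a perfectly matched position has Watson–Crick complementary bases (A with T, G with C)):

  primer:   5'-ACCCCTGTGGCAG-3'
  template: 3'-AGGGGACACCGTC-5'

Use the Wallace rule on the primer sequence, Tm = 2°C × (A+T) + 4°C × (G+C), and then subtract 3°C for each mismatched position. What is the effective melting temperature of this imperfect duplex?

Primer base counts: A=2, T=2, G=4, C=5 → A+T=4, G+C=9
Perfect-match Tm = 2(4) + 4(9) = 8 + 36 = 44°C
Mismatches (positions where the bases are not complementary): 1 (at position 1)
Effective Tm = 44 − 1×3 = 44 − 3 = 41°C

41°C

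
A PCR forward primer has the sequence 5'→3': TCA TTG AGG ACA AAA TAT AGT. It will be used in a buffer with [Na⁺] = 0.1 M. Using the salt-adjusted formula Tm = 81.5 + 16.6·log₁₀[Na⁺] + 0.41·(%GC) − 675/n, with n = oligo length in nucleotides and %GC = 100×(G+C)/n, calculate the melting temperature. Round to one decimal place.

Length n = 21. Counting bases: A=9, C=2, T=6, G=4
G+C = 6, so %GC = 6/21 × 100 = 28.571%
Salt term: 16.6 × (-1) = -16.6
GC term: 0.41 × 28.571 = 11.714; length term: −675/21 = −32.143
Tm = 81.5 + (-16.6) + 11.714 − 32.143 = 44.471 → 44.5°C

44.5°C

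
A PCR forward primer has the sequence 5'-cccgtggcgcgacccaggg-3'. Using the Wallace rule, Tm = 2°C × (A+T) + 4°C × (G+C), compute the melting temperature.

70°C

A=2, C=8, T=1, G=8
So N_AT = 3 and N_GC = 16.
Tm = 4·16 + 2·3 = 64 + 6 = 70°C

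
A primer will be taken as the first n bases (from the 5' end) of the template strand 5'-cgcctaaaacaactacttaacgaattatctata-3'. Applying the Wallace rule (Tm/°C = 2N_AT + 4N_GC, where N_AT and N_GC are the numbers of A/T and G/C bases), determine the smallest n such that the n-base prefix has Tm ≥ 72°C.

n = 27

First 26 bases: CGCCTAAAACAACTACTTAACGAATT → Tm = 70°C (< 72°C)
First 27 bases: CGCCTAAAACAACTACTTAACGAATTA → Tm = 72°C (≥ 72°C)
Each additional base adds 2°C (A/T) or 4°C (G/C), so Tm is non-decreasing in n; n = 27 is the first length to reach 72°C.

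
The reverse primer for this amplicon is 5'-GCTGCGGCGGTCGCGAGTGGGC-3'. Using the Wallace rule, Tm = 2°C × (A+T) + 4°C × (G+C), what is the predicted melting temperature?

80°C

Counting bases: G=12, C=6, A=1, T=3
A+T = 4, G+C = 18
Tm = 2×4 + 4×18 = 80°C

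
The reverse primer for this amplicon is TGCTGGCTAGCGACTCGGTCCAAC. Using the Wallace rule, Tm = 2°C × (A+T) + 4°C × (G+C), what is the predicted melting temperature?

78°C

T=5, C=8, A=4, G=7
A+T = 9, G+C = 15
Tm = 2×9 + 4×15 = 78°C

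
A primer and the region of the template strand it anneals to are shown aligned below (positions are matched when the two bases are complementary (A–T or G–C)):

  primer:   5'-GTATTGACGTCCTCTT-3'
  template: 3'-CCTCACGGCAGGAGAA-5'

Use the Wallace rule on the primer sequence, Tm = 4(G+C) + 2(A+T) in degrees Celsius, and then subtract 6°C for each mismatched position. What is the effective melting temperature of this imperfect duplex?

28°C

Primer base counts: A=2, T=7, G=3, C=4 → A+T=9, G+C=7
Perfect-match Tm = 2(9) + 4(7) = 18 + 28 = 46°C
Mismatches (positions where the bases are not complementary): 3 (at positions 2, 4, 7)
Effective Tm = 46 − 3×6 = 46 − 18 = 28°C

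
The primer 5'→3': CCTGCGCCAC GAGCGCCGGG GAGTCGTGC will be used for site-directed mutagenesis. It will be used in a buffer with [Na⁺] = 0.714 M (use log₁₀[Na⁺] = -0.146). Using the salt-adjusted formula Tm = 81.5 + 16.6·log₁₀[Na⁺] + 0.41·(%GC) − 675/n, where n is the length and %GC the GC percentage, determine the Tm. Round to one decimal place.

Length n = 29. Counting bases: G=12, C=11, T=3, A=3
G+C = 23, so %GC = 23/29 × 100 = 79.31%
Salt term: 16.6 × (-0.146) = -2.424
GC term: 0.41 × 79.31 = 32.517; length term: −675/29 = −23.276
Tm = 81.5 + (-2.424) + 32.517 − 23.276 = 88.317 → 88.3°C

88.3°C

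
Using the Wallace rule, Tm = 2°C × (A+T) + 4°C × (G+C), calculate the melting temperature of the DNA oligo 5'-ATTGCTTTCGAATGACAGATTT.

Base counts: C=3, A=6, G=4, T=9
AT pairs contribute 15, GC pairs contribute 7.
Tm = 2(15) + 4(7) = 30 + 28 = 58°C

58°C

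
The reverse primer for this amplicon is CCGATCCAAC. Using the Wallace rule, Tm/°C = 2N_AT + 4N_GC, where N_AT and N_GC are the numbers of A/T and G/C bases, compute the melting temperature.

32°C

Scanning the sequence gives C=5, A=3, G=1, T=1.
A+T = 4, G+C = 6
Tm = 2×4 + 4×6 = 32°C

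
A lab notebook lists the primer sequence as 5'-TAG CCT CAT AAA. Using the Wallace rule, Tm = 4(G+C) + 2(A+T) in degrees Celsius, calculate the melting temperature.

32°C

Base counts: T=3, A=5, C=3, G=1
A+T = 8, G+C = 4
Tm = 4·4 + 2·8 = 16 + 16 = 32°C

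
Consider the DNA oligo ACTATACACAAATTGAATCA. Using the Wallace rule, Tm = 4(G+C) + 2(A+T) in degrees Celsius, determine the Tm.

50°C

Scanning the sequence gives G=1, C=4, T=5, A=10.
AT pairs contribute 15, GC pairs contribute 5.
Tm = 2×15 + 4×5 = 50°C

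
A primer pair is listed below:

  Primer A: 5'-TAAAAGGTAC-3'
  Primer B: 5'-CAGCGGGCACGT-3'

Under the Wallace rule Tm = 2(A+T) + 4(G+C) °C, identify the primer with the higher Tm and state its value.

Primer B, 42°C

Primer A: A+T=7, G+C=3 → Tm = 2(7)+4(3) = 26°C
Primer B: A+T=3, G+C=9 → Tm = 2(3)+4(9) = 42°C
26°C vs 42°C → primer B is higher.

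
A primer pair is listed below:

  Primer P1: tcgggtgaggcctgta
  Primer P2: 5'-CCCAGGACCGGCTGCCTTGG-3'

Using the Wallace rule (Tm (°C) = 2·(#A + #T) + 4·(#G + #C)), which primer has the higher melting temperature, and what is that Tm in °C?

Primer P2, 70°C

Primer P1: A+T=6, G+C=10 → Tm = 2(6)+4(10) = 52°C
Primer P2: A+T=5, G+C=15 → Tm = 2(5)+4(15) = 70°C
52°C vs 70°C → primer P2 is higher.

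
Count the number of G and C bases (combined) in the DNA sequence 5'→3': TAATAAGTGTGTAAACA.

Base counts: C=1, A=8, T=5, G=3
Total G or C: 3 + 1 = 4

4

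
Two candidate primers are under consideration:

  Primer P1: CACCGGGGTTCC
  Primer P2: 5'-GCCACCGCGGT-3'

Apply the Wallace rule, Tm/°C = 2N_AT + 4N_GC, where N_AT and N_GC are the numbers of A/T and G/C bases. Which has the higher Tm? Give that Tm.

Primer P1: A+T=3, G+C=9 → Tm = 2(3)+4(9) = 42°C
Primer P2: A+T=2, G+C=9 → Tm = 2(2)+4(9) = 40°C
42°C vs 40°C → primer P1 is higher.

Primer P1, 42°C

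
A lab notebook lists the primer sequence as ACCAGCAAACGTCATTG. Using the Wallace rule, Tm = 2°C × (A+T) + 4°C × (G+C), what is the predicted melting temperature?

50°C

Base counts: A=6, G=3, C=5, T=3
AT pairs contribute 9, GC pairs contribute 8.
Tm = 2×9 + 4×8 = 50°C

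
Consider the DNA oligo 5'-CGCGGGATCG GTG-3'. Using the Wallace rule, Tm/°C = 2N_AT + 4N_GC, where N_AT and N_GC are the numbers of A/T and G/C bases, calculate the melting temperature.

Base counts: G=7, C=3, T=2, A=1
A+T = 3, G+C = 10
Tm = 2×3 + 4×10 = 46°C

46°C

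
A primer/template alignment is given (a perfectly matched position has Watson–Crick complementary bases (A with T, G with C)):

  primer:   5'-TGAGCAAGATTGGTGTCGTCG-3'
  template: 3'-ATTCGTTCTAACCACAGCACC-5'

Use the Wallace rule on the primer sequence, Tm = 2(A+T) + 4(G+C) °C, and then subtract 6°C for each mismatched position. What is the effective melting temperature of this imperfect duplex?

52°C

Primer base counts: A=4, T=6, G=8, C=3 → A+T=10, G+C=11
Perfect-match Tm = 2(10) + 4(11) = 20 + 44 = 64°C
Mismatches (positions where the bases are not complementary): 2 (at positions 2, 20)
Effective Tm = 64 − 2×6 = 64 − 12 = 52°C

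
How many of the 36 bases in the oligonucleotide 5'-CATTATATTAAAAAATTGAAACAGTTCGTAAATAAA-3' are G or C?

Counting bases: G=3, T=11, A=19, C=3
Total G or C: 3 + 3 = 6

6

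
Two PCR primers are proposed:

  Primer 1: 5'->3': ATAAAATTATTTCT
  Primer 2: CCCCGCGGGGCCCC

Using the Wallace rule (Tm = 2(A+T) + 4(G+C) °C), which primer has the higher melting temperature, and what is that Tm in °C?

Primer 1: A+T=13, G+C=1 → Tm = 2(13)+4(1) = 30°C
Primer 2: A+T=0, G+C=14 → Tm = 2(0)+4(14) = 56°C
30°C vs 56°C → primer 2 is higher.

Primer 2, 56°C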